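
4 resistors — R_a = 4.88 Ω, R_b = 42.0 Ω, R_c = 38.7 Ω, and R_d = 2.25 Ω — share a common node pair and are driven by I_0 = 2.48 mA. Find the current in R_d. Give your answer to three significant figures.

Conductances: ΣG = 1/4.88 + 1/42.0 + 1/38.7 + 1/2.25 = 0.6990 (1/Ω).
Current divider: I(R_d) = I_0 · G_k/ΣG = 2.48 × (0.4444/0.6990) = 2.48 × 0.6358 = 1.577 mA.

I ≈ 1.58 mA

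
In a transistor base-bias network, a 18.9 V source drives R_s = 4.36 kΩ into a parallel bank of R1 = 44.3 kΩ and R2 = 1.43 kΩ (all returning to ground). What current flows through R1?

I ≈ 0.103 mA

Parallel bank: R_p = 1/(1/44.3 + 1/1.43) = 1.385 kΩ.
V_A by voltage divider: V_A = 18.9 × 1.385/(4.36 + 1.385) = 4.557 V.
Branch current I = V_A/R1 = 4.557/44.3 = 0.1029 mA.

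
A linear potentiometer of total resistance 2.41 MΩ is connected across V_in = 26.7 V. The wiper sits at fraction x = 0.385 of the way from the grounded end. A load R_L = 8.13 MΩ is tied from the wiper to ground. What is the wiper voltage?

V_out ≈ 9.61 V

Split the track: R_lower = x·R_p = 0.9279 MΩ, R_upper = (1−x)·R_p = 1.482 MΩ.
R_L loads the lower segment: effective lower R = 0.8328 MΩ.
Loaded-divider output: V_out = 26.7 × 0.3597 = 9.605 V.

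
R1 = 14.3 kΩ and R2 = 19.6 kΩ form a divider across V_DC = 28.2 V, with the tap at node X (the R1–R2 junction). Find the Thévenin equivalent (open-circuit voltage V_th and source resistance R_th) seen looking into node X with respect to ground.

V_th ≈ 16.3 V, R_th ≈ 8.27 kΩ

Open-circuit (no load on X): V_th = V_DC · R2/(R1 + R2) = 28.2 × 19.6/(14.30 + 19.6) = 16.30 V.
Zeroing V_DC shorts the top of R1 to ground, so R_th = R1 ‖ R2 = 8.268 kΩ.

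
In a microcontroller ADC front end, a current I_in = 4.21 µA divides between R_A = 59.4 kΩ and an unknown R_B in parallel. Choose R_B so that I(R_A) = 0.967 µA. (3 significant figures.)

Two-branch current divider: I_A = I_in · R_B/(R_A + R_B).
0.967/4.21 = R_B/(R_A + R_B) → R_B = R_A · (0.2297)/(1 − 0.2297) = 59.4 × 0.2982 = 17.71 kΩ.

R_B ≈ 17.7 kΩ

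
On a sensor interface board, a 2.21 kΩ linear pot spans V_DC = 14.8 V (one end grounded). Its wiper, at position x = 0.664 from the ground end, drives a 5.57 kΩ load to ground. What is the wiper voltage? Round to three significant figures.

V_out ≈ 9.03 V

The pot divides into 0.7426 kΩ above the wiper and 1.467 kΩ below.
Lower segment in parallel with the load: 1.467 ‖ 5.57 = 1.161 kΩ.
Then V_out = V_DC · 1.161/(0.7426 + 1.161) = 9.028 V.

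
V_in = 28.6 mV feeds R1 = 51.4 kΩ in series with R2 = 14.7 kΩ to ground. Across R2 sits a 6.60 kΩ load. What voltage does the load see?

R2 ‖ R_L = (14.7 × 6.60)/(14.7 + 6.60) = 4.555 kΩ.
Voltage divider with the loaded lower leg: V_out = 28.6 × 4.555/(51.4 + 4.555) = 28.6 × 0.08140 = 2.328 mV.

V_out ≈ 2.33 mV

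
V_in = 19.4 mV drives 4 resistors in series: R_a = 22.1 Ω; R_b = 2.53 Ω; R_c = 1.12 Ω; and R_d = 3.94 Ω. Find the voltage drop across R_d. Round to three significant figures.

V ≈ 2.57 mV

Series total: ΣR = 22.1 + 2.53 + 1.12 + 3.94 = 29.69 Ω.
Voltage divider: V = V_in · (3.940 / 29.69) = 19.4 × 0.1327 = 2.574 mV.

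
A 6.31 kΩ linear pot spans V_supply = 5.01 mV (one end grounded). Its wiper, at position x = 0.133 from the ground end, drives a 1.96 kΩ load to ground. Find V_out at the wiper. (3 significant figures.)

V_out ≈ 0.486 mV

The pot divides into 5.471 kΩ above the wiper and 0.8392 kΩ below.
R_L loads the lower segment: effective lower R = 0.5876 kΩ.
V_out = 5.01 × 0.5876/(5.471 + 0.5876) = 0.4859 mV.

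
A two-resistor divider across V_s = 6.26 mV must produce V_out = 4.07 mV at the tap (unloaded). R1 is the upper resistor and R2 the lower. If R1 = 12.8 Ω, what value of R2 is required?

R2 ≈ 23.8 Ω

The divider ratio is R2/(R1+R2) = 4.07/6.26 = 0.6502.
Rearranging, R2 = R1·k/(1−k) = 12.8 × 1.858 = 23.79 Ω.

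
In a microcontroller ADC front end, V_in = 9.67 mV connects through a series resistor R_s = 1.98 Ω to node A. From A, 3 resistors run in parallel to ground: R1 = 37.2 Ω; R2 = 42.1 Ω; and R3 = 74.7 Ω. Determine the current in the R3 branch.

Combine the parallel branches: R_p = (1/37.2 + 1/42.1 + 1/74.7)⁻¹ = 15.62 Ω.
Node voltage V_A = V_in · R_p/(R_s + R_p) = 9.67 × 0.8875 = 8.582 mV.
I(R3) = V_A / R3 = 8.582/74.7 = 0.1149 mA.
(Equivalently: I_total = 0.5494 mA, then current-divider fraction G_k/ΣG = 0.2091.)

I ≈ 0.115 mA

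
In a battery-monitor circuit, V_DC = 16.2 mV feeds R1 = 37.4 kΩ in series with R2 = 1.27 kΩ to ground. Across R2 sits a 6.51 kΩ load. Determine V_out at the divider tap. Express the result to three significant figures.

R2 ‖ R_L = (1.27 × 6.51)/(1.27 + 6.51) = 1.063 kΩ.
Voltage divider with the loaded lower leg: V_out = 16.2 × 1.063/(37.4 + 1.063) = 16.2 × 0.02763 = 0.4476 mV.

V_out ≈ 0.448 mV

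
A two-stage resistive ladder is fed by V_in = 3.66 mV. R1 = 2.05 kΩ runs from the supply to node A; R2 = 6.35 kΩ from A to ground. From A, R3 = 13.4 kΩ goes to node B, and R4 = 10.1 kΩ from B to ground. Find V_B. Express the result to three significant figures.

V_B ≈ 1.12 mV

Looking into the second stage from A: R3 + R4 = 23.50 kΩ appears in parallel with R2.
R2 ‖ (R3+R4) = 4.999 kΩ.
V_A = 3.66 × 4.999/(2.05 + 4.999) = 2.596 mV.
Stage 2 is unloaded, so V_B = V_A · R4/(R3+R4) = 2.596 × 10.1/23.50 = 1.116 mV.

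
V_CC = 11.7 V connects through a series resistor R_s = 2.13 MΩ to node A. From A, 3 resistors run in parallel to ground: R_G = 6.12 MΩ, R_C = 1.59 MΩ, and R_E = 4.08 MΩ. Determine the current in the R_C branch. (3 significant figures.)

Equivalent of the parallel group: R_p = 0.9639 MΩ.
V_A = 11.7 × 0.9639/3.094 = 3.645 V.
Branch current I = V_A/R_C = 3.645/1.59 = 2.293 µA.

I ≈ 2.29 µA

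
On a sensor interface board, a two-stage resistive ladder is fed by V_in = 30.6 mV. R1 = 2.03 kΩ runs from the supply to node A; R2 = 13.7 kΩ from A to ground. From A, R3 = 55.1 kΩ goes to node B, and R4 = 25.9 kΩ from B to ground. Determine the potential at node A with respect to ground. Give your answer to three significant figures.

The second stage (R3 + R4 = 81.00 kΩ) loads node A in parallel with R2.
Effective lower resistance at A: R2 ‖ 81.00 = 11.72 kΩ.
First divider: V_A = V_in · 11.72/(2.03 + 11.72) = 26.08 mV.

V_A ≈ 26.1 mV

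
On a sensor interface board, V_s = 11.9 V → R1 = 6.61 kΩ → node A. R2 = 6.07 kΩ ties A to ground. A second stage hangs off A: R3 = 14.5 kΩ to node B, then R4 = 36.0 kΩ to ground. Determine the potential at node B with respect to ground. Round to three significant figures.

Looking into the second stage from A: R3 + R4 = 50.50 kΩ appears in parallel with R2.
Effective lower resistance at A: R2 ‖ 50.50 = 5.419 kΩ.
So V_A = 11.9 × 0.4505 = 5.361 V.
Stage 2 is unloaded, so V_B = V_A · R4/(R3+R4) = 5.361 × 36.0/50.50 = 3.821 V.

V_B ≈ 3.82 V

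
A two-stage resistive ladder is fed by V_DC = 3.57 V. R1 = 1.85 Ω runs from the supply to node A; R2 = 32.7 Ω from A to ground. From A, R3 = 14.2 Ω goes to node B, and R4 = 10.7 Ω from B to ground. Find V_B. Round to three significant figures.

V_B ≈ 1.36 V

Looking into the second stage from A: R3 + R4 = 24.90 Ω appears in parallel with R2.
R2 ‖ (R3+R4) = 14.14 Ω.
V_A = 3.57 × 14.14/(1.85 + 14.14) = 3.157 V.
Then the unloaded second divider: V_B = V_A × R4/(R3+R4) = 3.157 × 0.4297 = 1.357 V.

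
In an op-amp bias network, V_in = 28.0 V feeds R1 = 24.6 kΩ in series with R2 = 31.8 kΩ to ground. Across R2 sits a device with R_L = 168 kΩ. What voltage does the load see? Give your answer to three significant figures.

V_out ≈ 14.6 V

The load sits in parallel with R2, giving an effective lower resistance R2' = R2·R_L/(R2+R_L) = 26.74 kΩ.
Now apply the divider: V_out = 28.0 × 0.5208 = 14.58 V.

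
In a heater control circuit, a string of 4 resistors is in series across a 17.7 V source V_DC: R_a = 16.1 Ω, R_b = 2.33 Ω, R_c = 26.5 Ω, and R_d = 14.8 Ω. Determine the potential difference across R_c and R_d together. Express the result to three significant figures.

V ≈ 12.2 V

Total series resistance ΣR = 16.1 + 2.33 + 26.5 + 14.8 = 59.73 Ω.
R_{R_c..R_d} = 26.5 + 14.8 = 41.30 Ω.
Voltage divider: V = V_DC · (41.30 / 59.73) = 17.7 × 0.6914 = 12.24 V.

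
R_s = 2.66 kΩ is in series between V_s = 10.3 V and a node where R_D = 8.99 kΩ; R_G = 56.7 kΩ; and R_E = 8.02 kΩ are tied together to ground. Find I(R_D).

Combine the parallel branches: R_p = (1/8.99 + 1/56.7 + 1/8.02)⁻¹ = 3.944 kΩ.
V_A = 10.3 × 3.944/6.604 = 6.151 V.
I(R_D) = V_A / R_D = 6.151/8.99 = 0.6842 mA.
(Check via current divider: I_total = 1.560 mA; share G_k/ΣG = 0.4387 → same result.)

I ≈ 0.684 mA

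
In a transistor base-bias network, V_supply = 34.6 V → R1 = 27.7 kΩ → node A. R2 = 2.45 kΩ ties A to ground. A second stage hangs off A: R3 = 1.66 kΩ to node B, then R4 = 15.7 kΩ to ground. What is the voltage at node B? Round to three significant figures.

Looking into the second stage from A: R3 + R4 = 17.36 kΩ appears in parallel with R2.
Effective lower resistance at A: R2 ‖ 17.36 = 2.147 kΩ.
First divider: V_A = V_supply · 2.147/(27.7 + 2.147) = 2.489 V.
Stage 2 is unloaded, so V_B = V_A · R4/(R3+R4) = 2.489 × 15.7/17.36 = 2.251 V.

V_B ≈ 2.25 V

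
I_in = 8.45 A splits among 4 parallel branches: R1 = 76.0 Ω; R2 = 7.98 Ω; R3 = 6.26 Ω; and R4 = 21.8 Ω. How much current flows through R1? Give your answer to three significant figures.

ΣG = 1/76.0 + 1/7.98 + 1/6.26 + 1/21.8 = 0.3441.
R1 takes the fraction G_k/ΣG = 0.01316/0.3441 = 0.03824, so I = 8.45 × 0.03824 = 0.3231 A.

I ≈ 0.323 A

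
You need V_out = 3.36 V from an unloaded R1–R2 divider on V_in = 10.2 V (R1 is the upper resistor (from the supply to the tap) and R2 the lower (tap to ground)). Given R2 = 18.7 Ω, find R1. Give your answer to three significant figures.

Required fraction k = V_out/V_in = 0.3294.
So R1 = R2 · (V_in/V_out − 1) = 18.7 × (10.2/3.36 − 1) = 18.7 × 2.036 = 38.07 Ω.

R1 ≈ 38.1 Ω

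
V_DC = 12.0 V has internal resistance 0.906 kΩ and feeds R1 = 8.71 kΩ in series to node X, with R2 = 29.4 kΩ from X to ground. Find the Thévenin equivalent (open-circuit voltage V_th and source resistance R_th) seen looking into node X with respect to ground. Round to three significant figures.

V_th ≈ 9.04 V, R_th ≈ 7.25 kΩ

R1' = 0.906 + 8.71 = 9.616 kΩ (source resistance + R1).
Open-circuit (no load on X): V_th = V_DC · R2/(R1' + R2) = 12.0 × 29.4/(9.616 + 29.4) = 9.042 V.
Zeroing V_DC shorts the top of R1' to ground, so R_th = R1' ‖ R2 = 7.246 kΩ.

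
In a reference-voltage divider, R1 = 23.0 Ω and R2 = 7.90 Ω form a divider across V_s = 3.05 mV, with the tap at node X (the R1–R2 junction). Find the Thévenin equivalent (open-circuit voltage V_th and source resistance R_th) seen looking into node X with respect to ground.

V_th is the unloaded tap voltage: V_s · R2/(R1+R2) = 3.05 × 0.2557 = 0.7798 mV.
Looking into X with the source shorted: R_th = R1·R2/(R1+R2) = 23.00 × 7.90/30.90 = 5.880 Ω.

V_th ≈ 0.780 mV, R_th ≈ 5.88 Ω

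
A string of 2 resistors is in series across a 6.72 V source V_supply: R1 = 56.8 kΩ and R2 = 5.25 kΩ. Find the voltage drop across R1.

Total series resistance ΣR = 56.8 + 5.25 = 62.05 kΩ.
V = V_supply · R/ΣR = 6.72 × 0.9154 = 6.151 V.

V ≈ 6.15 V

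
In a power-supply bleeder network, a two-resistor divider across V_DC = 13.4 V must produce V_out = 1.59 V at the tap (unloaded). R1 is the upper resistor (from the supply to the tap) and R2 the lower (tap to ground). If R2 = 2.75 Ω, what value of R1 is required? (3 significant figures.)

The divider ratio is R2/(R1+R2) = 1.59/13.4 = 0.1187.
So R1 = R2 · (V_DC/V_out − 1) = 2.75 × (13.4/1.59 − 1) = 2.75 × 7.428 = 20.43 Ω.

R1 ≈ 20.4 Ω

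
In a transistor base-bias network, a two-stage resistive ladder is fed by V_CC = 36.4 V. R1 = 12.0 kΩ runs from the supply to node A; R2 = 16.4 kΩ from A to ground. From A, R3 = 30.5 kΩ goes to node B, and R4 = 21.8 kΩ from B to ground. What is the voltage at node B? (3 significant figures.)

The second stage (R3 + R4 = 52.30 kΩ) loads node A in parallel with R2.
R2 ‖ (R3+R4) = 12.49 kΩ.
First divider: V_A = V_CC · 12.49/(12.0 + 12.49) = 18.56 V.
Then the unloaded second divider: V_B = V_A × R4/(R3+R4) = 18.56 × 0.4168 = 7.737 V.

V_B ≈ 7.74 V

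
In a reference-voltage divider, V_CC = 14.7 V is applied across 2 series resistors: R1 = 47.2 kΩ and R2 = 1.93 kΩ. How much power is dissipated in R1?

The common current is I = 14.7/49.13 = 0.2992 mA.
P(R1) = I²·R1 = (0.2992)² × 47.2 = 4.226 mW.

P ≈ 4.23 mW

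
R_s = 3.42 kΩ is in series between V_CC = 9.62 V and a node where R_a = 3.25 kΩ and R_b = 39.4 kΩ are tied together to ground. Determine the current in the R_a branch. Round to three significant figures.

Parallel bank: R_p = 1/(1/3.25 + 1/39.4) = 3.002 kΩ.
Node voltage V_A = V_CC · R_p/(R_s + R_p) = 9.62 × 0.4675 = 4.497 V.
I(R_a) = V_A / R_a = 4.497/3.25 = 1.384 mA.
(Equivalently: I_total = 1.498 mA, then current-divider fraction G_k/ΣG = 0.9238.)

I ≈ 1.38 mA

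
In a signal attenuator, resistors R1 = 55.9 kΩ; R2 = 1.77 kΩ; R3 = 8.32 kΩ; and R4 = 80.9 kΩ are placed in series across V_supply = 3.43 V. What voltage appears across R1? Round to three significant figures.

Series total: ΣR = 55.9 + 1.77 + 8.32 + 80.9 = 146.9 kΩ.
V = V_supply · R/ΣR = 3.43 × 0.3806 = 1.305 V.

V ≈ 1.31 V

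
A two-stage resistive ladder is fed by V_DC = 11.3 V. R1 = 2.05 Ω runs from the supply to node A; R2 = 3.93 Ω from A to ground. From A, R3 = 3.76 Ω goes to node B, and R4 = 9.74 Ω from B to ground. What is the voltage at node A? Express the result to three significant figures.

Looking into the second stage from A: R3 + R4 = 13.50 Ω appears in parallel with R2.
Effective lower resistance at A: R2 ‖ 13.50 = 3.044 Ω.
First divider: V_A = V_DC · 3.044/(2.05 + 3.044) = 6.752 V.

V_A ≈ 6.75 V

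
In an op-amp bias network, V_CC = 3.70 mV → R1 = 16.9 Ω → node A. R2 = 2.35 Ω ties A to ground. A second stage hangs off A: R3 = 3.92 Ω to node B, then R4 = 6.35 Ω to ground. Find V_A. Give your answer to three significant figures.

V_A ≈ 0.376 mV

The second stage (R3 + R4 = 10.27 Ω) loads node A in parallel with R2.
R2 ‖ (R3+R4) = 1.912 Ω.
So V_A = 3.70 × 0.1017 = 0.3761 mV.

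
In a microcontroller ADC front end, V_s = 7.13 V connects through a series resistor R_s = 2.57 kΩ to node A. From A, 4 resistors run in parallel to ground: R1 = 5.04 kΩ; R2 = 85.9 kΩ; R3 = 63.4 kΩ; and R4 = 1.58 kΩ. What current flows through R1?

I ≈ 0.441 mA

Combine the parallel branches: R_p = (1/5.04 + 1/85.9 + 1/63.4 + 1/1.58)⁻¹ = 1.164 kΩ.
Node voltage V_A = V_s · R_p/(R_s + R_p) = 7.13 × 0.3118 = 2.223 V.
Branch current I = V_A/R1 = 2.223/5.04 = 0.4411 mA.
(Check via current divider: I_total = 1.909 mA; share G_k/ΣG = 0.2311 → same result.)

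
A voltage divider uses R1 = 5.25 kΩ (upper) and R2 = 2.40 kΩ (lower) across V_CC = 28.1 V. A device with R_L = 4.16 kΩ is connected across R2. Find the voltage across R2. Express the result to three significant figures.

V_out ≈ 6.32 V

First combine the lower leg with the load: R2 ‖ R_L = 1.522 kΩ.
Voltage divider with the loaded lower leg: V_out = 28.1 × 1.522/(5.25 + 1.522) = 28.1 × 0.2247 = 6.315 V.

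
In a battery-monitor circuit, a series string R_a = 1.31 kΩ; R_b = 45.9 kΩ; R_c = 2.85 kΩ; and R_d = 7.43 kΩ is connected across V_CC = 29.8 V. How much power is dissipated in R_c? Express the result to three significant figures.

Series current I = V_CC/ΣR = 29.8/57.49 = 0.5184 mA.
V(R_c) = I·R = 1.477 V; P = V·I = 1.477 × 0.5184 = 0.7658 mW.

P ≈ 0.766 mW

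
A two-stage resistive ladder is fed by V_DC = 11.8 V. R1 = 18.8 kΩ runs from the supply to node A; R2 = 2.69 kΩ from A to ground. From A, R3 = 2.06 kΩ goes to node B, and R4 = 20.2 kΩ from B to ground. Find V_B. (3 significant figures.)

V_B ≈ 1.21 V

Looking into the second stage from A: R3 + R4 = 22.26 kΩ appears in parallel with R2.
R2 ‖ (R3+R4) = 2.400 kΩ.
So V_A = 11.8 × 0.1132 = 1.336 V.
Stage 2 is unloaded, so V_B = V_A · R4/(R3+R4) = 1.336 × 20.2/22.26 = 1.212 V.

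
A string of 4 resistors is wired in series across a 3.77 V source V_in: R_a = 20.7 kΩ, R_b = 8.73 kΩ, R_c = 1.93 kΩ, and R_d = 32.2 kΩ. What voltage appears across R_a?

V ≈ 1.23 V

ΣR = 20.7 + 8.73 + 1.93 + 32.2 = 63.56 kΩ.
V = V_in · R/ΣR = 3.77 × 0.3257 = 1.228 V.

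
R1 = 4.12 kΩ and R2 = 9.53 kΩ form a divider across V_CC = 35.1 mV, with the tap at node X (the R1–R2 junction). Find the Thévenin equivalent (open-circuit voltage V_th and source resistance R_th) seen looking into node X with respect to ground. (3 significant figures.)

V_th ≈ 24.5 mV, R_th ≈ 2.88 kΩ

With X open, the divider is unloaded: V_th = 35.1 × 9.53/13.65 = 24.51 mV.
Zeroing V_CC shorts the top of R1 to ground, so R_th = R1 ‖ R2 = 2.876 kΩ.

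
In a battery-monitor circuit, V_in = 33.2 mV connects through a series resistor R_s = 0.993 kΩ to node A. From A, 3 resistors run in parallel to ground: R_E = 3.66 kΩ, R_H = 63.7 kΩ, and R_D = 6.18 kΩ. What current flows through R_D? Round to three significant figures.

Parallel bank: R_p = 1/(1/3.66 + 1/63.7 + 1/6.18) = 2.219 kΩ.
V_A = 33.2 × 2.219/3.212 = 22.93 mV.
Branch current I = V_A/R_D = 22.93/6.18 = 3.711 µA.

I ≈ 3.71 µA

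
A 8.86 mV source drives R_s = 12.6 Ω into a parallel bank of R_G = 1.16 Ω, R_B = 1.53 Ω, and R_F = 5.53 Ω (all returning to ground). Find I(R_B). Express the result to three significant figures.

I ≈ 0.259 mA

Equivalent of the parallel group: R_p = 0.5895 Ω.
V_A = 8.86 × 0.5895/13.19 = 0.3960 mV.
I(R_B) = V_A / R_B = 0.3960/1.53 = 0.2588 mA.
(Check via current divider: I_total = 0.6717 mA; share G_k/ΣG = 0.3853 → same result.)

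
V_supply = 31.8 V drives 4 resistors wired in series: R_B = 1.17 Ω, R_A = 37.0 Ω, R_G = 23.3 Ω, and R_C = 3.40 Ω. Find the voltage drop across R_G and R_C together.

Series total: ΣR = 1.17 + 37.0 + 23.3 + 3.40 = 64.87 Ω.
R_{R_G..R_C} = 23.3 + 3.40 = 26.70 Ω.
Voltage divider: V = V_supply · (26.70 / 64.87) = 31.8 × 0.4116 = 13.09 V.

V ≈ 13.1 V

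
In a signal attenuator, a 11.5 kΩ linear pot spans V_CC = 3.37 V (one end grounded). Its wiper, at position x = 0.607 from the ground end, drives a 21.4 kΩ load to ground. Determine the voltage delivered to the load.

V_out ≈ 1.81 V

Lower segment x·R_p = 6.981 kΩ; upper segment (1−x)·R_p = 4.519 kΩ.
R_L loads the lower segment: effective lower R = 5.264 kΩ.
Loaded-divider output: V_out = 3.37 × 0.5380 = 1.813 V.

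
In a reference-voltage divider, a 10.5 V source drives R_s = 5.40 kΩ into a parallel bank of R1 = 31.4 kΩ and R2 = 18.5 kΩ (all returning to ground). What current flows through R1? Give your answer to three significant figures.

Equivalent of the parallel group: R_p = 11.64 kΩ.
V_A = 10.5 × 11.64/17.04 = 7.173 V.
Branch current I = V_A/R1 = 7.173/31.4 = 0.2284 mA.

I ≈ 0.228 mA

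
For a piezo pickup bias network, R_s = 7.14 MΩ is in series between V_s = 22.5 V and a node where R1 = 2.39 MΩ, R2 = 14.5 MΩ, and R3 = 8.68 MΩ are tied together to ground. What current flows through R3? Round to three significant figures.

Equivalent of the parallel group: R_p = 1.660 MΩ.
Node voltage V_A = V_s · R_p/(R_s + R_p) = 22.5 × 0.1886 = 4.243 V.
I(R3) = V_A / R3 = 4.243/8.68 = 0.4889 µA.
(Check via current divider: I_total = 2.557 µA; share G_k/ΣG = 0.1912 → same result.)

I ≈ 0.489 µA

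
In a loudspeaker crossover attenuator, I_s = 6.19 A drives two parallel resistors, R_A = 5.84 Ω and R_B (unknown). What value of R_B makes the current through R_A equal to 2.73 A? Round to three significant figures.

The fraction through R_A equals R_B/(R_A+R_B).
2.73/6.19 = R_B/(R_A + R_B) → R_B = R_A · (0.4410)/(1 − 0.4410) = 5.84 × 0.7890 = 4.608 Ω.

R_B ≈ 4.61 Ω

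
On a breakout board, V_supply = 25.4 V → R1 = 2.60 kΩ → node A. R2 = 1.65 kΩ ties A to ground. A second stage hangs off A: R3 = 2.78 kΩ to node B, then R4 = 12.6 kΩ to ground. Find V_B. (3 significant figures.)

V_B ≈ 7.58 V

Looking into the second stage from A: R3 + R4 = 15.38 kΩ appears in parallel with R2.
R2 ‖ (R3+R4) = 1.490 kΩ.
First divider: V_A = V_supply · 1.490/(2.60 + 1.490) = 9.254 V.
Then the unloaded second divider: V_B = V_A × R4/(R3+R4) = 9.254 × 0.8192 = 7.581 V.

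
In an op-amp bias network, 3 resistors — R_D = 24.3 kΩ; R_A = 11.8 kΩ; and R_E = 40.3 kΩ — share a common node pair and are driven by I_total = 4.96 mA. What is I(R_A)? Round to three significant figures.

Total conductance ΣG = 1/24.3 + 1/11.8 + 1/40.3 = 0.1507 (units of 1/kΩ).
By the current-divider rule, I = I_total · G_k/ΣG = 4.96 × 0.5623 = 2.789 mA.

I ≈ 2.79 mA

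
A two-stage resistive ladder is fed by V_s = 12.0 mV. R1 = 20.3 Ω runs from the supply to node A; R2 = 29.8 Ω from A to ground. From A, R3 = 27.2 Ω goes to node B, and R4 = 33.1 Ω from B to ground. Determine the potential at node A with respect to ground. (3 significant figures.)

Looking into the second stage from A: R3 + R4 = 60.30 Ω appears in parallel with R2.
R2 ‖ (R3+R4) = 19.94 Ω.
V_A = 12.0 × 19.94/(20.3 + 19.94) = 5.947 mV.

V_A ≈ 5.95 mV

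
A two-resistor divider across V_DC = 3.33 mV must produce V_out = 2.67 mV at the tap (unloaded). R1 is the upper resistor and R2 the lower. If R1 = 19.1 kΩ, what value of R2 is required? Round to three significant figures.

R2 ≈ 77.3 kΩ

The divider ratio is R2/(R1+R2) = 2.67/3.33 = 0.8018.
So R2 = R1 · V_out/(V_DC − V_out) = 19.1 × 2.67/(3.33 − 2.67) = 19.1 × 4.045 = 77.27 kΩ.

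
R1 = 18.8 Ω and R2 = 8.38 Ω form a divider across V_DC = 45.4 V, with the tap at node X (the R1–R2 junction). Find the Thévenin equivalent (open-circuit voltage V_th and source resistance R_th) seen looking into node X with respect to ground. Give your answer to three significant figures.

V_th ≈ 14.0 V, R_th ≈ 5.80 Ω

V_th is the unloaded tap voltage: V_DC · R2/(R1+R2) = 45.4 × 0.3083 = 14.00 V.
Looking into X with the source shorted: R_th = R1·R2/(R1+R2) = 18.80 × 8.38/27.18 = 5.796 Ω.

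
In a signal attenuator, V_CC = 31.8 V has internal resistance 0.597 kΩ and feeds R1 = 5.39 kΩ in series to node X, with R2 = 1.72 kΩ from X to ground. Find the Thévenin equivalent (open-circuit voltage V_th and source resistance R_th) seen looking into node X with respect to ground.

V_th ≈ 7.10 V, R_th ≈ 1.34 kΩ

R1' = 0.597 + 5.39 = 5.987 kΩ (source resistance + R1).
With X open, the divider is unloaded: V_th = 31.8 × 1.72/7.707 = 7.097 V.
Zeroing V_CC shorts the top of R1' to ground, so R_th = R1' ‖ R2 = 1.336 kΩ.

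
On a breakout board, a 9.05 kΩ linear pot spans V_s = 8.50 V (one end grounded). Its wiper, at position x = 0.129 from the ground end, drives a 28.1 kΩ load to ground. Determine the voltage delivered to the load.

V_out ≈ 1.06 V

The pot divides into 7.883 kΩ above the wiper and 1.167 kΩ below.
R_L loads the lower segment: effective lower R = 1.121 kΩ.
Loaded-divider output: V_out = 8.50 × 0.1245 = 1.058 V.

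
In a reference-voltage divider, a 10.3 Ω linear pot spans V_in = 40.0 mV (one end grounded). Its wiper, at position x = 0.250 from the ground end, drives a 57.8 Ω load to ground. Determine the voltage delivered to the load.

The pot divides into 7.725 Ω above the wiper and 2.575 Ω below.
(x·R_p) ‖ R_L = 2.465 Ω.
Loaded-divider output: V_out = 40.0 × 0.2419 = 9.677 mV.

V_out ≈ 9.68 mV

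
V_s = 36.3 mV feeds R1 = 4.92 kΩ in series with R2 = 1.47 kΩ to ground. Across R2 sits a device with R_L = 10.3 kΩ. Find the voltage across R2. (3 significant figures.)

V_out ≈ 7.52 mV

R2 ‖ R_L = (1.47 × 10.3)/(1.47 + 10.3) = 1.286 kΩ.
Then V_out = V_s · R2'/(R1 + R2') = 36.3 × 1.286/6.206 = 7.524 mV.
(Unloaded it would be 8.35 mV; the load pulls it down.)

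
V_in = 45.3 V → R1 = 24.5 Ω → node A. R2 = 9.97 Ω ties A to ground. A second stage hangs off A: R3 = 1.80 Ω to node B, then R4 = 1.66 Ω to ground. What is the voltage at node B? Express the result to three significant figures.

The second stage (R3 + R4 = 3.460 Ω) loads node A in parallel with R2.
Effective lower resistance at A: R2 ‖ 3.460 = 2.569 Ω.
First divider: V_A = V_in · 2.569/(24.5 + 2.569) = 4.299 V.
Stage 2 is unloaded, so V_B = V_A · R4/(R3+R4) = 4.299 × 1.66/3.460 = 2.062 V.

V_B ≈ 2.06 V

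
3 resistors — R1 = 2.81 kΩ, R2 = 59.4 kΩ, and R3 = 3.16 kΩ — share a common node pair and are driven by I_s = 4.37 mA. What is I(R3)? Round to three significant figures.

Total conductance ΣG = 1/2.81 + 1/59.4 + 1/3.16 = 0.6892 (units of 1/kΩ).
R3 takes the fraction G_k/ΣG = 0.3165/0.6892 = 0.4592, so I = 4.37 × 0.4592 = 2.007 mA.

I ≈ 2.01 mA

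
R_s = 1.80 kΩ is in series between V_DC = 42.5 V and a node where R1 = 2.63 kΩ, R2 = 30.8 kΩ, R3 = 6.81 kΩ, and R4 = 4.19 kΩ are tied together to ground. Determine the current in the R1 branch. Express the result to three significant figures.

Combine the parallel branches: R_p = (1/2.63 + 1/30.8 + 1/6.81 + 1/4.19)⁻¹ = 1.253 kΩ.
Node voltage V_A = V_DC · R_p/(R_s + R_p) = 42.5 × 0.4104 = 17.44 V.
Branch current I = V_A/R1 = 17.44/2.63 = 6.632 mA.

I ≈ 6.63 mA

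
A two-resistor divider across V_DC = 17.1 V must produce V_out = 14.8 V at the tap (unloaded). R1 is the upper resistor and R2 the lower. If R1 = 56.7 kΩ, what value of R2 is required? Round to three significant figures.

R2 ≈ 365 kΩ

V_out/V_DC = R2/(R1+R2) = 0.8655.
So R2 = R1 · V_out/(V_DC − V_out) = 56.7 × 14.8/(17.1 − 14.8) = 56.7 × 6.435 = 364.9 kΩ.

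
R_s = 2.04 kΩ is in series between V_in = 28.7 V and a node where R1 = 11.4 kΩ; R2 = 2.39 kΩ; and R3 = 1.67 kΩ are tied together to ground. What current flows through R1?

Parallel bank: R_p = 1/(1/11.4 + 1/2.39 + 1/1.67) = 0.9050 kΩ.
V_A by voltage divider: V_A = 28.7 × 0.9050/(2.04 + 0.9050) = 8.820 V.
Branch current I = V_A/R1 = 8.820/11.4 = 0.7737 mA.
(Check via current divider: I_total = 9.745 mA; share G_k/ΣG = 0.07939 → same result.)

I ≈ 0.774 mA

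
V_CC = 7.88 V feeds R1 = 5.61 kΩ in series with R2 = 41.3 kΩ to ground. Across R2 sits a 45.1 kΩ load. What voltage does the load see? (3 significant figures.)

V_out ≈ 6.25 V

The load sits in parallel with R2, giving an effective lower resistance R2' = R2·R_L/(R2+R_L) = 21.56 kΩ.
Then V_out = V_CC · R2'/(R1 + R2') = 7.88 × 21.56/27.17 = 6.253 V.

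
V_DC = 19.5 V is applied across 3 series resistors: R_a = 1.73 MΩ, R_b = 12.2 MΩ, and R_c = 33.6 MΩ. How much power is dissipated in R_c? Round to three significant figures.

P ≈ 5.66 µW

The common current is I = 19.5/47.53 = 0.4103 µA.
P(R_c) = I²·R_c = (0.4103)² × 33.6 = 5.656 µW.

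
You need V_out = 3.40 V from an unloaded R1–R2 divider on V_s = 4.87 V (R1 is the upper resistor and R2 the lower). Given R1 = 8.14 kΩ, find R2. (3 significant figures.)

The divider ratio is R2/(R1+R2) = 3.40/4.87 = 0.6982.
Rearranging, R2 = R1·k/(1−k) = 8.14 × 2.313 = 18.83 kΩ.

R2 ≈ 18.8 kΩ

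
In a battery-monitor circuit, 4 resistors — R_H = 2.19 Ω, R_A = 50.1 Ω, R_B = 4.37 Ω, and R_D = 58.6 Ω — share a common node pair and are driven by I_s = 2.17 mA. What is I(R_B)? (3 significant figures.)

ΣG = 1/2.19 + 1/50.1 + 1/4.37 + 1/58.6 = 0.7225.
R_B takes the fraction G_k/ΣG = 0.2288/0.7225 = 0.3167, so I = 2.17 × 0.3167 = 0.6873 mA.

I ≈ 0.687 mA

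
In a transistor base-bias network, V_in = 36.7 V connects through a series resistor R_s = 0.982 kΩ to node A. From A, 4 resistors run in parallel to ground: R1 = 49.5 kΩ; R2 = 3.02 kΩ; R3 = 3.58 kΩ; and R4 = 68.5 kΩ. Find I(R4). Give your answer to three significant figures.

Equivalent of the parallel group: R_p = 1.550 kΩ.
V_A by voltage divider: V_A = 36.7 × 1.550/(0.982 + 1.550) = 22.47 V.
Branch current I = V_A/R4 = 22.47/68.5 = 0.3280 mA.

I ≈ 0.328 mA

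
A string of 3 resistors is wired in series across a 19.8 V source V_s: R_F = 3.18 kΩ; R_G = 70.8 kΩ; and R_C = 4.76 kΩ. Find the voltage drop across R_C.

V ≈ 1.20 V

Total series resistance ΣR = 3.18 + 70.8 + 4.76 = 78.74 kΩ.
By the voltage-divider rule, V = 19.8 × 4.760/78.74 = 1.197 V.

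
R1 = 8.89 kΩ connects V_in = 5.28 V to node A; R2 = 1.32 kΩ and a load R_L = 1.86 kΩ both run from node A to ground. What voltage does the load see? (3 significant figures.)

V_out ≈ 0.422 V

The load sits in parallel with R2, giving an effective lower resistance R2' = R2·R_L/(R2+R_L) = 0.7721 kΩ.
Voltage divider with the loaded lower leg: V_out = 5.28 × 0.7721/(8.89 + 0.7721) = 5.28 × 0.07991 = 0.4219 V.
(Unloaded it would be 0.683 V; the load pulls it down.)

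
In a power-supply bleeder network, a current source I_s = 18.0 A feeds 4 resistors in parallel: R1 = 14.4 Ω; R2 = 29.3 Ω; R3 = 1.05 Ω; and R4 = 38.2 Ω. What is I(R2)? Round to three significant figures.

Total conductance ΣG = 1/14.4 + 1/29.3 + 1/1.05 + 1/38.2 = 1.082 (units of 1/Ω).
Current divider: I(R2) = I_s · G_k/ΣG = 18.0 × (0.03413/1.082) = 18.0 × 0.03154 = 0.5677 A.

I ≈ 0.568 A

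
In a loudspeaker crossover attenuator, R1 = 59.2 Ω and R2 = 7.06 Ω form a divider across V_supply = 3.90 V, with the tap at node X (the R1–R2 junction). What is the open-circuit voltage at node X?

V_th ≈ 0.416 V

V_th is the unloaded tap voltage: V_supply · R2/(R1+R2) = 3.90 × 0.1065 = 0.4155 V.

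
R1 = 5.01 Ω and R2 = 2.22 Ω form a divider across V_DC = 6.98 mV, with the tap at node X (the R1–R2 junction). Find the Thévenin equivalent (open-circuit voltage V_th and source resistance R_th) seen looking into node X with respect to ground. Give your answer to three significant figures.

V_th is the unloaded tap voltage: V_DC · R2/(R1+R2) = 6.98 × 0.3071 = 2.143 mV.
Zeroing V_DC shorts the top of R1 to ground, so R_th = R1 ‖ R2 = 1.538 Ω.

V_th ≈ 2.14 mV, R_th ≈ 1.54 Ω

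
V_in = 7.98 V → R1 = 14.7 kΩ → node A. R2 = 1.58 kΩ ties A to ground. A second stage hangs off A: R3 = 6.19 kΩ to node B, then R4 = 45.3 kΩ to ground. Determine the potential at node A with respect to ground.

V_A ≈ 0.754 V

Node A sees R2 in parallel with the series input of stage 2, R3 + R4 = 51.49 kΩ.
Effective lower resistance at A: R2 ‖ 51.49 = 1.533 kΩ.
First divider: V_A = V_in · 1.533/(14.7 + 1.533) = 0.7536 V.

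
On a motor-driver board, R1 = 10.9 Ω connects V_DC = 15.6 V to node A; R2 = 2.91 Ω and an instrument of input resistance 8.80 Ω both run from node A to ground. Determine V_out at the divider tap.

V_out ≈ 2.61 V

The load sits in parallel with R2, giving an effective lower resistance R2' = R2·R_L/(R2+R_L) = 2.187 Ω.
Voltage divider with the loaded lower leg: V_out = 15.6 × 2.187/(10.9 + 2.187) = 15.6 × 0.1671 = 2.607 V.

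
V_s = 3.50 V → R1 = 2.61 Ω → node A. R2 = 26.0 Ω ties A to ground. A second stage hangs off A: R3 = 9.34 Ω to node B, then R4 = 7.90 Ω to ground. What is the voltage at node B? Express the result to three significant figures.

Looking into the second stage from A: R3 + R4 = 17.24 Ω appears in parallel with R2.
R2 ‖ (R3+R4) = 10.37 Ω.
V_A = 3.50 × 10.37/(2.61 + 10.37) = 2.796 V.
Stage 2 is unloaded, so V_B = V_A · R4/(R3+R4) = 2.796 × 7.90/17.24 = 1.281 V.

V_B ≈ 1.28 V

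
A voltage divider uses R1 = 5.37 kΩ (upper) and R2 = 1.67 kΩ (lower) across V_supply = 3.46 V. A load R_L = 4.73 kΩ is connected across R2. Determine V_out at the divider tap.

The load sits in parallel with R2, giving an effective lower resistance R2' = R2·R_L/(R2+R_L) = 1.234 kΩ.
Voltage divider with the loaded lower leg: V_out = 3.46 × 1.234/(5.37 + 1.234) = 3.46 × 0.1869 = 0.6466 V.
(Unloaded it would be 0.821 V; the load pulls it down.)

V_out ≈ 0.647 V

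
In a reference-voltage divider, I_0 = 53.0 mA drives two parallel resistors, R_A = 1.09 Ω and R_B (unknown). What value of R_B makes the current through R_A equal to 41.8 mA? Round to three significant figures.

In a two-way split, I_A/I_0 = R_B/(R_A + R_B).
With f = 0.7887, R_B = R_A · f/(1−f) = 1.09 × 3.732 = 4.068 Ω.

R_B ≈ 4.07 Ω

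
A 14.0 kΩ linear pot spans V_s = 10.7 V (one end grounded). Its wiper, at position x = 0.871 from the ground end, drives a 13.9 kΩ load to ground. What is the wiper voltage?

Lower segment x·R_p = 12.19 kΩ; upper segment (1−x)·R_p = 1.806 kΩ.
R_L loads the lower segment: effective lower R = 6.496 kΩ.
Then V_out = V_s · 6.496/(1.806 + 6.496) = 8.372 V.

V_out ≈ 8.37 V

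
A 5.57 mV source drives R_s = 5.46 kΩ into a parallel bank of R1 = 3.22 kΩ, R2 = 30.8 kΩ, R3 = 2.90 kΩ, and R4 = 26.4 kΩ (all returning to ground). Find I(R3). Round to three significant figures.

Equivalent of the parallel group: R_p = 1.378 kΩ.
Node voltage V_A = V_DC · R_p/(R_s + R_p) = 5.57 × 0.2015 = 1.122 mV.
Branch current I = V_A/R3 = 1.122/2.90 = 0.3870 µA.
(Equivalently: I_total = 0.8146 µA, then current-divider fraction G_k/ΣG = 0.4751.)

I ≈ 0.387 µA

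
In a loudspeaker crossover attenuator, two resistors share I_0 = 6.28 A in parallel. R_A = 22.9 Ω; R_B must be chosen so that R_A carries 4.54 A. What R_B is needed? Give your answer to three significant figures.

Two-branch current divider: I_A = I_0 · R_B/(R_A + R_B).
With f = 0.7229, R_B = R_A · f/(1−f) = 22.9 × 2.609 = 59.75 Ω.

R_B ≈ 59.8 Ω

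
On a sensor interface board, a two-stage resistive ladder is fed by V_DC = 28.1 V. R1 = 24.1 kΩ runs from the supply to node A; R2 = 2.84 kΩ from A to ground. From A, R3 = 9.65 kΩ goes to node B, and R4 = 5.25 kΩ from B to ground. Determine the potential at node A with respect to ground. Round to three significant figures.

V_A ≈ 2.53 V

The second stage (R3 + R4 = 14.90 kΩ) loads node A in parallel with R2.
R2 ‖ (R3+R4) = 2.385 kΩ.
So V_A = 28.1 × 0.09006 = 2.531 V.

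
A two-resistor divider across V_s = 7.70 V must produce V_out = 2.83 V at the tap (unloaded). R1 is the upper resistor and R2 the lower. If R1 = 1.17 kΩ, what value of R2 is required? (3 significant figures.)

R2 ≈ 0.680 kΩ

Required fraction k = V_out/V_s = 0.3675.
So R2 = R1 · V_out/(V_s − V_out) = 1.17 × 2.83/(7.70 − 2.83) = 1.17 × 0.5811 = 0.6799 kΩ.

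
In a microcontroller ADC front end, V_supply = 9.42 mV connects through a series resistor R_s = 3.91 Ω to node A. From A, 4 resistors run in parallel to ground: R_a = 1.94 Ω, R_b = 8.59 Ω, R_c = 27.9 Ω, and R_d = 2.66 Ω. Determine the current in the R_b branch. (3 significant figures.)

I ≈ 0.216 mA

Combine the parallel branches: R_p = (1/1.94 + 1/8.59 + 1/27.9 + 1/2.66)⁻¹ = 0.9582 Ω.
V_A by voltage divider: V_A = 9.42 × 0.9582/(3.91 + 0.9582) = 1.854 mV.
I(R_b) = V_A / R_b = 1.854/8.59 = 0.2158 mA.
(Check via current divider: I_total = 1.935 mA; share G_k/ΣG = 0.1115 → same result.)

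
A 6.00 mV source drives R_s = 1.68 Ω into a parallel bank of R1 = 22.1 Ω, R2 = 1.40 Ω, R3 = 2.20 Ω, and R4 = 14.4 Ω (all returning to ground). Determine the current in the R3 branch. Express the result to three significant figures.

I ≈ 0.864 mA

Combine the parallel branches: R_p = (1/22.1 + 1/1.40 + 1/2.20 + 1/14.4)⁻¹ = 0.7791 Ω.
V_A by voltage divider: V_A = 6.00 × 0.7791/(1.68 + 0.7791) = 1.901 mV.
Branch current I = V_A/R3 = 1.901/2.20 = 0.8641 mA.
(Equivalently: I_total = 2.440 mA, then current-divider fraction G_k/ΣG = 0.3541.)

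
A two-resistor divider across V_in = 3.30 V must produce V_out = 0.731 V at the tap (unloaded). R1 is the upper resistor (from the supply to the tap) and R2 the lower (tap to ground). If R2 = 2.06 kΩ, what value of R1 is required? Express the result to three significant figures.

R1 ≈ 7.24 kΩ

The divider ratio is R2/(R1+R2) = 0.731/3.30 = 0.2215.
So R1 = R2 · (V_in/V_out − 1) = 2.06 × (3.30/0.731 − 1) = 2.06 × 3.514 = 7.240 kΩ.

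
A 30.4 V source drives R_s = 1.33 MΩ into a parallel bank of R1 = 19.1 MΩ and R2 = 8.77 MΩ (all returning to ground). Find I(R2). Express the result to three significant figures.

I ≈ 2.84 µA

Combine the parallel branches: R_p = (1/19.1 + 1/8.77)⁻¹ = 6.010 MΩ.
V_A by voltage divider: V_A = 30.4 × 6.010/(1.33 + 6.010) = 24.89 V.
Branch current I = V_A/R2 = 24.89/8.77 = 2.838 µA.
(Check via current divider: I_total = 4.142 µA; share G_k/ΣG = 0.6853 → same result.)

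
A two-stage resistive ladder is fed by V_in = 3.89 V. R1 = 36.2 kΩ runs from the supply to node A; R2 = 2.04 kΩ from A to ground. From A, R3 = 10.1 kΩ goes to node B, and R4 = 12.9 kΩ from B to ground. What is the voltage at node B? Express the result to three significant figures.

Node A sees R2 in parallel with the series input of stage 2, R3 + R4 = 23.00 kΩ.
R2 ‖ (R3+R4) = 1.874 kΩ.
V_A = 3.89 × 1.874/(36.2 + 1.874) = 0.1914 V.
Stage 2 is unloaded, so V_B = V_A · R4/(R3+R4) = 0.1914 × 12.9/23.00 = 0.1074 V.

V_B ≈ 0.107 V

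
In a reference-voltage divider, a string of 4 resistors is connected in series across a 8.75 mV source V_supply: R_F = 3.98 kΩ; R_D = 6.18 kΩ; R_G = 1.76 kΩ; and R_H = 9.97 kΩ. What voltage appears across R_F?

Total series resistance ΣR = 3.98 + 6.18 + 1.76 + 9.97 = 21.89 kΩ.
Voltage divider: V = V_supply · (3.980 / 21.89) = 8.75 × 0.1818 = 1.591 mV.

V ≈ 1.59 mV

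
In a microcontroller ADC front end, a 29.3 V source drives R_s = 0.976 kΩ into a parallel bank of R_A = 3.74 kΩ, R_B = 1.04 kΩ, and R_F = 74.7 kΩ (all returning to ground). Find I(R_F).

I ≈ 0.177 mA

Parallel bank: R_p = 1/(1/3.74 + 1/1.04 + 1/74.7) = 0.8050 kΩ.
V_A by voltage divider: V_A = 29.3 × 0.8050/(0.976 + 0.8050) = 13.24 V.
I(R_F) = V_A / R_F = 13.24/74.7 = 0.1773 mA.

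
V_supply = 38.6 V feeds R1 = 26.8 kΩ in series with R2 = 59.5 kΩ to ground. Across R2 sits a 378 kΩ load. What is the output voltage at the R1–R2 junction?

V_out ≈ 25.4 V

R2 ‖ R_L = (59.5 × 378)/(59.5 + 378) = 51.41 kΩ.
Voltage divider with the loaded lower leg: V_out = 38.6 × 51.41/(26.8 + 51.41) = 38.6 × 0.6573 = 25.37 V.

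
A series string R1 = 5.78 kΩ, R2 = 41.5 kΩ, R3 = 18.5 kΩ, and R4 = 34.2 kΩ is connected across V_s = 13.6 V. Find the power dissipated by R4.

P ≈ 0.633 mW

The common current is I = 13.6/99.98 = 0.1360 mA.
P = I²R = 0.01850 × 34.2 = 0.6328 mW.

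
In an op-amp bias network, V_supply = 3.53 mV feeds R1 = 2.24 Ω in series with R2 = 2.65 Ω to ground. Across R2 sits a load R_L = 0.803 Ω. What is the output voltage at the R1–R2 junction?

R2 ‖ R_L = (2.65 × 0.803)/(2.65 + 0.803) = 0.6163 Ω.
Now apply the divider: V_out = 3.53 × 0.2158 = 0.7616 mV.

V_out ≈ 0.762 mV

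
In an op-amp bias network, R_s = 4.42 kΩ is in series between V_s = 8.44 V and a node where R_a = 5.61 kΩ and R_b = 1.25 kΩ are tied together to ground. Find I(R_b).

Parallel bank: R_p = 1/(1/5.61 + 1/1.25) = 1.022 kΩ.
V_A by voltage divider: V_A = 8.44 × 1.022/(4.42 + 1.022) = 1.585 V.
Branch current I = V_A/R_b = 1.585/1.25 = 1.268 mA.

I ≈ 1.27 mA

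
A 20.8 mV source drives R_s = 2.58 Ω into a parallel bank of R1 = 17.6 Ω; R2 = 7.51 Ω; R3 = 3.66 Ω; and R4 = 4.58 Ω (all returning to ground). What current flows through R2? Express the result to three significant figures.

Parallel bank: R_p = 1/(1/17.6 + 1/7.51 + 1/3.66 + 1/4.58) = 1.467 Ω.
Node voltage V_A = V_in · R_p/(R_s + R_p) = 20.8 × 0.3625 = 7.541 mV.
I(R2) = V_A / R2 = 7.541/7.51 = 1.004 mA.

I ≈ 1.00 mA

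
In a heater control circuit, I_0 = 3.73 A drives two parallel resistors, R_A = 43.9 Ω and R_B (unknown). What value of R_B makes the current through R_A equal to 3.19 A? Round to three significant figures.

In a two-way split, I_A/I_0 = R_B/(R_A + R_B).
3.19/3.73 = R_B/(R_A + R_B) → R_B = R_A · (0.8552)/(1 − 0.8552) = 43.9 × 5.907 = 259.3 Ω.

R_B ≈ 259 Ω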